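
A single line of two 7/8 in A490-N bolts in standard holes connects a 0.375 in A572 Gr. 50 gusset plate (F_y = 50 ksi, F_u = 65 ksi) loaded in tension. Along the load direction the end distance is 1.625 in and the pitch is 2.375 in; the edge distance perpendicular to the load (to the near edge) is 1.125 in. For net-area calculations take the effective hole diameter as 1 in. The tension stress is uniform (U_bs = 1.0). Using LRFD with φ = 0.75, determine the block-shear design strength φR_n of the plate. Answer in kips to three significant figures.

38.8 kips

Shear plane L_v = 1.625 + 1·2.375 = 4 in; A_gv = 4 × 0.375 = 1.5 in².
A_nv = (4 − 1.5·1) × 0.375 = 0.9375 in².
A_nt = (1.125 − 0.5·1) × 0.375 = 0.2344 in².
0.6 F_u A_nv = 36.56 kips; 0.6 F_y A_gv = 45 kips → shear rupture governs the shear term.
R_n = 36.56 + 1.0 × 65 × 0.2344 = 51.8 kips.
Design strength φR_n = 0.75 × 51.8 = 38.8 kips.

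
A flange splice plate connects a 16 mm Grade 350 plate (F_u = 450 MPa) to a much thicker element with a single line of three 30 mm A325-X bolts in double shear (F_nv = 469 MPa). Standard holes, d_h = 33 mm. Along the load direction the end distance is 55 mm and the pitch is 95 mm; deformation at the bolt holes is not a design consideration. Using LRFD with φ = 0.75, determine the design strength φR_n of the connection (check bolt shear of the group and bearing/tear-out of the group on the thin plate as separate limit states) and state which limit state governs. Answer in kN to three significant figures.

Bolt shear: A_b = π·30²/4 = 706.9 mm²; R_n = 469 × 706.9 × 3 × 2 / 1000 = 1989 kN → 0.75 × 1989 = 1490 kN.
Bearing (1.5 l_c t F_u ≤ 3.0 d t F_u): upper limit = 3.0·30·16·450 / 1000 = 648 kN.
  Edge l_c = 55 − 33/2 = 38.5 → r_n = 415.8 kN; interior l_c = 95 − 33 = 62 → r_n = 648 kN.
  R_n,bearing = 1·415.8 + 2·648 = 1712 kN → 0.75 × 1712 = 1280 kN.
Bearing governs: 1280 kN.

1280 kN (bearing governs)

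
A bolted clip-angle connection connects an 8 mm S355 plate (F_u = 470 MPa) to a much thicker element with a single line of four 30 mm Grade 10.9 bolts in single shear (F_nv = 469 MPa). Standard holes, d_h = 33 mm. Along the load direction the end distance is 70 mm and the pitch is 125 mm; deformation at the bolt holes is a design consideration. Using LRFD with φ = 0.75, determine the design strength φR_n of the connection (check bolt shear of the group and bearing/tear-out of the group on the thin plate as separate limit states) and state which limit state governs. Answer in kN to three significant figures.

790 kN (bearing governs)

Bolt shear: A_b = π·30²/4 = 706.9 mm²; R_n = 469 × 706.9 × 4 × 1 / 1000 = 1326 kN → 0.75 × 1326 = 995 kN.
Bearing (1.2 l_c t F_u ≤ 2.4 d t F_u): upper limit = 2.4·30·8·470 / 1000 = 270.7 kN.
  Edge l_c = 70 − 33/2 = 53.5 → r_n = 241.4 kN; interior l_c = 125 − 33 = 92 → r_n = 270.7 kN.
  R_n,bearing = 1·241.4 + 3·270.7 = 1054 kN → 0.75 × 1054 = 790 kN.
Bearing governs: 790 kN.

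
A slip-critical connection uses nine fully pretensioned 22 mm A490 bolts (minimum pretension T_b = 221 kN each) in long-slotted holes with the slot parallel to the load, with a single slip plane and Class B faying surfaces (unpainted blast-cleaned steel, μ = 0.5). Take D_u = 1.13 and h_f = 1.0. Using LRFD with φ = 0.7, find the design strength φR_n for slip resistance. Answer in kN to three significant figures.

787 kN

R_n = μ · D_u · h_f · T_b · n_s · n_b = 0.5 × 1.13 × 1.0 × 221 × 1 × 9 = 1124 kN.
Design strength φR_n = 0.7 × 1124 = 787 kN.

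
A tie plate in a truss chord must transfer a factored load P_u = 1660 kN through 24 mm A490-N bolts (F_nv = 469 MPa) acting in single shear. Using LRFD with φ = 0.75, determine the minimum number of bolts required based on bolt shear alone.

A_b = π·24²/4 = 452.4 mm².
Per-bolt design strength φR_n = 0.75 × 469 × 452.4 × 1 / 1000 = 159.1 kN.
n ≥ 1660 / 159.1 = 10.43 → use 11 bolts.

11 bolts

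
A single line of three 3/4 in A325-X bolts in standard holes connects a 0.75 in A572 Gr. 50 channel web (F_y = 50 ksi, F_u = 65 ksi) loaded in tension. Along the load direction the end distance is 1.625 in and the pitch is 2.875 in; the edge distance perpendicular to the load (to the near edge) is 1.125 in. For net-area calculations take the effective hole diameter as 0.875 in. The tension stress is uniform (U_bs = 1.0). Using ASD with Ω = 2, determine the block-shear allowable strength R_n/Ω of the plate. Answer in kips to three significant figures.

92.6 kips

Shear plane L_v = 1.625 + 2·2.875 = 7.375 in; A_gv = 7.375 × 0.75 = 5.531 in².
A_nv = (7.375 − 2.5·0.875) × 0.75 = 3.891 in².
A_nt = (1.125 − 0.5·0.875) × 0.75 = 0.5156 in².
0.6 F_u A_nv = 151.7 kips; 0.6 F_y A_gv = 165.9 kips → shear rupture governs the shear term.
R_n = 151.7 + 1.0 × 65 × 0.5156 = 185.2 kips.
Allowable strength R_n/Ω = 185.2 / 2 = 92.6 kips.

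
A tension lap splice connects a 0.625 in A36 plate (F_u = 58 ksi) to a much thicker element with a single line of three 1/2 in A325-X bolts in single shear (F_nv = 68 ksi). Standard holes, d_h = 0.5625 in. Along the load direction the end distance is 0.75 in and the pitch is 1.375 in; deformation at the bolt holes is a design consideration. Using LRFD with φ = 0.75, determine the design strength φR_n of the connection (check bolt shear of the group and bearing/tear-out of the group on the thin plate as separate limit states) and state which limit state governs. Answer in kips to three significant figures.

30 kips (bolt shear governs)

Bolt shear: A_b = π·0.5²/4 = 0.1963 in²; R_n = 68 × 0.1963 × 3 × 1 = 40.06 kips → 0.75 × 40.06 = 30 kips.
Bearing (1.2 l_c t F_u ≤ 2.4 d t F_u): upper limit = 2.4·0.5·0.625·58 = 43.5 kips.
  Edge l_c = 0.75 − 0.5625/2 = 0.4688 → r_n = 20.39 kips; interior l_c = 1.375 − 0.5625 = 0.8125 → r_n = 35.34 kips.
  R_n,bearing = 1·20.39 + 2·35.34 = 91.08 kips → 0.75 × 91.08 = 68.3 kips.
Bolt shear governs: 30 kips.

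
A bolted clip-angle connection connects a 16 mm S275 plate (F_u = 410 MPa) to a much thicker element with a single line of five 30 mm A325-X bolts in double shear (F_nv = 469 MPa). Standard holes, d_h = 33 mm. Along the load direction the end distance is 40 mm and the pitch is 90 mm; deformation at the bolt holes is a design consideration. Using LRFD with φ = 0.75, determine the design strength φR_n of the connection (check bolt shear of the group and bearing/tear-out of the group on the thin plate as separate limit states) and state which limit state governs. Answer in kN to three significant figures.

1480 kN (bearing governs)

Bolt shear: A_b = π·30²/4 = 706.9 mm²; R_n = 469 × 706.9 × 5 × 2 / 1000 = 3315 kN → 0.75 × 3315 = 2490 kN.
Bearing (1.2 l_c t F_u ≤ 2.4 d t F_u): upper limit = 2.4·30·16·410 / 1000 = 472.3 kN.
  Edge l_c = 40 − 33/2 = 23.5 → r_n = 185 kN; interior l_c = 90 − 33 = 57 → r_n = 448.7 kN.
  R_n,bearing = 1·185 + 4·448.7 = 1980 kN → 0.75 × 1980 = 1480 kN.
Bearing governs: 1480 kN.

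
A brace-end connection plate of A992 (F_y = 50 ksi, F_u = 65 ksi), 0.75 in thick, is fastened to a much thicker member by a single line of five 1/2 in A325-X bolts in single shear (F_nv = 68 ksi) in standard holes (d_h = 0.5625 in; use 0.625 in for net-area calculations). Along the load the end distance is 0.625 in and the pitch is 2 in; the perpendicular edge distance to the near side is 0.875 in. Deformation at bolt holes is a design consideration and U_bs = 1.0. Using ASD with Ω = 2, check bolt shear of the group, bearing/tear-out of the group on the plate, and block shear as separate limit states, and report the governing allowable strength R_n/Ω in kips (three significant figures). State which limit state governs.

Bolt shear: A_b = π·0.5²/4 = 0.1963 in²; R_n = 68 × 0.1963 × 5 × 1 = 66.76 kips → 66.76 / 2 = 33.4 kips.
Bearing: edge l_c = 0.3438, r_n = 20.11 kips; interior l_c = 1.438, r_n = 58.5 kips; R_n = 20.11 + 4·58.5 = 254.1 kips → 127 kips.
Block shear: A_gv = 6.469, A_nv = 4.359, A_nt = 0.4219 in²; R_n = min(0.6F_uA_nv, 0.6F_yA_gv) + U_bs·F_u·A_nt = 197.4 kips → 98.7 kips.
Bolt shear governs: 33.4 kips.

33.4 kips (bolt shear governs)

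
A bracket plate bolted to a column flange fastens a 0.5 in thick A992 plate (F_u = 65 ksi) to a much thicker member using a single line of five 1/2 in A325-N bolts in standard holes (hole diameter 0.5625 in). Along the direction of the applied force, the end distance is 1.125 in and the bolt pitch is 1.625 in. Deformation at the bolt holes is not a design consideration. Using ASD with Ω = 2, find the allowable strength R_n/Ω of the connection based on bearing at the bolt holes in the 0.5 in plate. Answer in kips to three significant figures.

118 kips

Per bolt r_n = 1.5 l_c t F_u ≤ 3.0 d t F_u; upper limit = 3.0 × 0.5 × 0.5 × 65 = 48.75 kips.
Edge bolt: l_c = 1.125 − 0.5625/2 = 0.8438 in → 1.5 × 0.8438 × 0.5 × 65 = 41.13 → r_n = 41.13 kips.
Interior bolts: l_c = 1.625 − 0.5625 = 1.062 in → 1.5 × 1.062 × 0.5 × 65 = 51.8 → r_n = 48.75 kips.
R_n = 1 × 41.13 + 4 × 48.75 = 236.1 kips.
Allowable strength R_n/Ω = 236.1 / 2 = 118 kips.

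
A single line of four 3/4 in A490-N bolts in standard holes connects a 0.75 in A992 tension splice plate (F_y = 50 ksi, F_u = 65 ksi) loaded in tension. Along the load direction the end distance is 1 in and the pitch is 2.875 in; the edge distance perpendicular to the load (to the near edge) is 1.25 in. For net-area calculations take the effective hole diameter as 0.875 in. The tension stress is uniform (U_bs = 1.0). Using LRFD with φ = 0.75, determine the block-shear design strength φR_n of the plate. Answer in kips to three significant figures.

174 kips

Shear plane L_v = 1 + 3·2.875 = 9.625 in; A_gv = 9.625 × 0.75 = 7.219 in².
A_nv = (9.625 − 3.5·0.875) × 0.75 = 4.922 in².
A_nt = (1.25 − 0.5·0.875) × 0.75 = 0.6094 in².
0.6 F_u A_nv = 192 kips; 0.6 F_y A_gv = 216.6 kips → shear rupture governs the shear term.
R_n = 192 + 1.0 × 65 × 0.6094 = 231.6 kips.
Design strength φR_n = 0.75 × 231.6 = 174 kips.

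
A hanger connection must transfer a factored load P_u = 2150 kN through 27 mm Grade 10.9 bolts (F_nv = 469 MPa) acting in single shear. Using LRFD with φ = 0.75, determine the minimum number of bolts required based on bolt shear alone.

11 bolts

A_b = π·27²/4 = 572.6 mm².
Per-bolt design strength φR_n = 0.75 × 469 × 572.6 × 1 / 1000 = 201.4 kN.
n ≥ 2150 / 201.4 = 10.68 → use 11 bolts.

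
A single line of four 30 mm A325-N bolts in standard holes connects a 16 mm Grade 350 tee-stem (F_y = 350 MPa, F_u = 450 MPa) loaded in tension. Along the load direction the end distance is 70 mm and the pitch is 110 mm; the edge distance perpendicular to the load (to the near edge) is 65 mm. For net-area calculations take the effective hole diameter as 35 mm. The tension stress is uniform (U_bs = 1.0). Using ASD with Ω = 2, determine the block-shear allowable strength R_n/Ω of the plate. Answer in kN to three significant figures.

Shear plane L_v = 70 + 3·110 = 400 mm; A_gv = 400 × 16 = 6400 mm².
A_nv = (400 − 3.5·35) × 16 = 4440 mm².
A_nt = (65 − 0.5·35) × 16 = 760 mm².
0.6 F_u A_nv = 1199 kN; 0.6 F_y A_gv = 1344 kN → shear rupture governs the shear term.
R_n = 1199 + 1.0 × 450 × 760 / 1000 = 1541 kN.
Allowable strength R_n/Ω = 1541 / 2 = 770 kN.

770 kN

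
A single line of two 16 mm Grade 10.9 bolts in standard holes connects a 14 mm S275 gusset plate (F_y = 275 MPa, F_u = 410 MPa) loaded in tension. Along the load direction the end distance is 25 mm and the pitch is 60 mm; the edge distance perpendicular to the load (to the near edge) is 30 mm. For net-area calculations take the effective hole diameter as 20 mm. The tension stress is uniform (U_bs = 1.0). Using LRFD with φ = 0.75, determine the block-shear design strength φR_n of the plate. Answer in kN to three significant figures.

228 kN

Shear plane L_v = 25 + 1·60 = 85 mm; A_gv = 85 × 14 = 1190 mm².
A_nv = (85 − 1.5·20) × 14 = 770 mm².
A_nt = (30 − 0.5·20) × 14 = 280 mm².
0.6 F_u A_nv = 189.4 kN; 0.6 F_y A_gv = 196.3 kN → shear rupture governs the shear term.
R_n = 189.4 + 1.0 × 410 × 280 / 1000 = 304.2 kN.
Design strength φR_n = 0.75 × 304.2 = 228 kN.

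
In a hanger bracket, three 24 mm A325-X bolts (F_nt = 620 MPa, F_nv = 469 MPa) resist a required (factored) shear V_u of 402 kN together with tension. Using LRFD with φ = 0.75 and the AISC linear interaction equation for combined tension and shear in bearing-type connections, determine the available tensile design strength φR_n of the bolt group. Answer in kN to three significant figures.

289 kN

A_b = π·24²/4 = 452.4 mm²; f_rv = 402 × 1000 / (3 × 452.4) = 296.2 MPa.
F'_nt = 1.3 F_nt − (F_nt / φF_nv) f_rv = 1.3·620 − (620/(0.75·469))·296.2 = 283.9 MPa, capped at F_nt → F'_nt = 283.9 MPa.
R_n = F'_nt · A_b · n = 283.9 × 452.4 × 3 / 1000 = 385.3 kN.
Design strength φR_n = 0.75 × 385.3 = 289 kN.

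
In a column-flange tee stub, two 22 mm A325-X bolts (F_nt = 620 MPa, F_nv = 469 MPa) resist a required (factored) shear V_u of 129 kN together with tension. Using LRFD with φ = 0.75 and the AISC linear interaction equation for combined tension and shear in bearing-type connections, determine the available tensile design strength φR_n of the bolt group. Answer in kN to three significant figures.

289 kN

A_b = π·22²/4 = 380.1 mm²; f_rv = 129 × 1000 / (2 × 380.1) = 169.7 MPa.
F'_nt = 1.3 F_nt − (F_nt / φF_nv) f_rv = 1.3·620 − (620/(0.75·469))·169.7 = 506.9 MPa, capped at F_nt → F'_nt = 506.9 MPa.
R_n = F'_nt · A_b · n = 506.9 × 380.1 × 2 / 1000 = 385.4 kN.
Design strength φR_n = 0.75 × 385.4 = 289 kN.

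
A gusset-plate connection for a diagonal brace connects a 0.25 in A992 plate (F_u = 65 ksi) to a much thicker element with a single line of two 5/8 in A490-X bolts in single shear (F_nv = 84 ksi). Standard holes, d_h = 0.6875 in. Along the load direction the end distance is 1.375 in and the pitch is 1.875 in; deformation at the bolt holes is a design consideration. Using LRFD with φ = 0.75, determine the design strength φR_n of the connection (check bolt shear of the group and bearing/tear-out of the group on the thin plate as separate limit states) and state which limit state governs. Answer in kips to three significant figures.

32.4 kips (bearing governs)

Bolt shear: A_b = π·0.625²/4 = 0.3068 in²; R_n = 84 × 0.3068 × 2 × 1 = 51.54 kips → 0.75 × 51.54 = 38.7 kips.
Bearing (1.2 l_c t F_u ≤ 2.4 d t F_u): upper limit = 2.4·0.625·0.25·65 = 24.38 kips.
  Edge l_c = 1.375 − 0.6875/2 = 1.031 → r_n = 20.11 kips; interior l_c = 1.875 − 0.6875 = 1.188 → r_n = 23.16 kips.
  R_n,bearing = 1·20.11 + 1·23.16 = 43.27 kips → 0.75 × 43.27 = 32.4 kips.
Bearing governs: 32.4 kips.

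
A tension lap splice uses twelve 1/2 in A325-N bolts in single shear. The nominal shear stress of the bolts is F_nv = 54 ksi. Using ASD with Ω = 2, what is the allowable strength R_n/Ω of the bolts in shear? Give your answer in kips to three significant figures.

A_b = π × 0.5² / 4 = 0.1963 in².
R_n = F_nv · A_b · n · n_s = 54 × 0.1963 × 12 × 1 = 127.2 kips.
Allowable strength R_n/Ω = 127.2 / 2 = 63.6 kips.

63.6 kips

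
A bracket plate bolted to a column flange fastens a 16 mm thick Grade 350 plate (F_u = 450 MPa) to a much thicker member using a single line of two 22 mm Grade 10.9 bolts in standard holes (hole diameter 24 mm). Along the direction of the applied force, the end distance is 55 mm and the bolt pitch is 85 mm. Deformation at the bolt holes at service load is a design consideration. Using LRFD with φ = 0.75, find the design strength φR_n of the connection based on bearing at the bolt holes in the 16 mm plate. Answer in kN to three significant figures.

564 kN

Per bolt r_n = 1.2 l_c t F_u ≤ 2.4 d t F_u; upper limit = 2.4 × 22 × 16 × 450 / 1000 = 380.2 kN.
Edge bolt: l_c = 55 − 24/2 = 43 mm → 1.2 × 43 × 16 × 450 / 1000 = 371.5 → r_n = 371.5 kN.
Interior bolts: l_c = 85 − 24 = 61 mm → 1.2 × 61 × 16 × 450 / 1000 = 527 → r_n = 380.2 kN.
R_n = 1 × 371.5 + 1 × 380.2 = 751.7 kN.
Design strength φR_n = 0.75 × 751.7 = 564 kN.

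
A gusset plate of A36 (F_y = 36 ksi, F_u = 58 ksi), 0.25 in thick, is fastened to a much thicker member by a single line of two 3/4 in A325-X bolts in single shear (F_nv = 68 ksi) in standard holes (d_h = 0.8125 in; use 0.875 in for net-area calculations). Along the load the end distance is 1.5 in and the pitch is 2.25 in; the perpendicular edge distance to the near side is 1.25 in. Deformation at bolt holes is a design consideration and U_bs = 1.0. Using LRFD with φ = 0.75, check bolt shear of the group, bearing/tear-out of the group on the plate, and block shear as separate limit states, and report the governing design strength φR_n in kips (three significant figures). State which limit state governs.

24 kips (block shear governs)

Bolt shear: A_b = π·0.75²/4 = 0.4418 in²; R_n = 68 × 0.4418 × 2 × 1 = 60.08 kips → 0.75 × 60.08 = 45.1 kips.
Bearing: edge l_c = 1.094, r_n = 19.03 kips; interior l_c = 1.438, r_n = 25.01 kips; R_n = 19.03 + 1·25.01 = 44.04 kips → 33 kips.
Block shear: A_gv = 0.9375, A_nv = 0.6094, A_nt = 0.2031 in²; R_n = min(0.6F_uA_nv, 0.6F_yA_gv) + U_bs·F_u·A_nt = 32.03 kips → 24 kips.
Block shear governs: 24 kips.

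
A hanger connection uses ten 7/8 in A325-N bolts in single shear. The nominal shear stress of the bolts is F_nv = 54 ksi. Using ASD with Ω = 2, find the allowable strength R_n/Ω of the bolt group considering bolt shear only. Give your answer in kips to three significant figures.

162 kips

A_b = π × 0.875² / 4 = 0.6013 in².
R_n = F_nv · A_b · n · n_s = 54 × 0.6013 × 10 × 1 = 324.7 kips.
Allowable strength R_n/Ω = 324.7 / 2 = 162 kips.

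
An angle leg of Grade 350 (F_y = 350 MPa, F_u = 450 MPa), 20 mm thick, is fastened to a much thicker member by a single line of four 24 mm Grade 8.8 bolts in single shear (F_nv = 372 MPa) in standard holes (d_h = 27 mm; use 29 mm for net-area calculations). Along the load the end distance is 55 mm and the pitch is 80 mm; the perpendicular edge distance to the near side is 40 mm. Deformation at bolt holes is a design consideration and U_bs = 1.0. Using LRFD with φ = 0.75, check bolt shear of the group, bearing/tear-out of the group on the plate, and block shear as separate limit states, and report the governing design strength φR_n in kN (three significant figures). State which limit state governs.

Bolt shear: A_b = π·24²/4 = 452.4 mm²; R_n = 372 × 452.4 × 4 × 1 / 1000 = 673.2 kN → 0.75 × 673.2 = 505 kN.
Bearing: edge l_c = 41.5, r_n = 448.2 kN; interior l_c = 53, r_n = 518.4 kN; R_n = 448.2 + 3·518.4 = 2003 kN → 1500 kN.
Block shear: A_gv = 5900, A_nv = 3870, A_nt = 510 mm²; R_n = min(0.6F_uA_nv, 0.6F_yA_gv) + U_bs·F_u·A_nt = 1274 kN → 956 kN.
Bolt shear governs: 505 kN.

505 kN (bolt shear governs)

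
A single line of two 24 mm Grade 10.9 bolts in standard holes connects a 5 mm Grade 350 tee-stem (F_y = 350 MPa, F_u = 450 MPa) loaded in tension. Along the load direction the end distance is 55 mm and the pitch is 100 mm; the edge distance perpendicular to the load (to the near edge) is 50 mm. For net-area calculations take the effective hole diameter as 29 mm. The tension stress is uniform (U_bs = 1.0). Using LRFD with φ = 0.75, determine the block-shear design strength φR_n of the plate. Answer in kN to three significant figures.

Shear plane L_v = 55 + 1·100 = 155 mm; A_gv = 155 × 5 = 775 mm².
A_nv = (155 − 1.5·29) × 5 = 557.5 mm².
A_nt = (50 − 0.5·29) × 5 = 177.5 mm².
0.6 F_u A_nv = 150.5 kN; 0.6 F_y A_gv = 162.8 kN → shear rupture governs the shear term.
R_n = 150.5 + 1.0 × 450 × 177.5 / 1000 = 230.4 kN.
Design strength φR_n = 0.75 × 230.4 = 173 kN.

173 kN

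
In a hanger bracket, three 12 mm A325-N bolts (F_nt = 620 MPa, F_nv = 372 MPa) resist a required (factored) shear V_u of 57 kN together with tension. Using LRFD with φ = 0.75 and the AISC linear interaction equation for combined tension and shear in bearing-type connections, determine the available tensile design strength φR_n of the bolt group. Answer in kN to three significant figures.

110 kN

A_b = π·12²/4 = 113.1 mm²; f_rv = 57 × 1000 / (3 × 113.1) = 168 MPa.
F'_nt = 1.3 F_nt − (F_nt / φF_nv) f_rv = 1.3·620 − (620/(0.75·372))·168 = 432.7 MPa, capped at F_nt → F'_nt = 432.7 MPa.
R_n = F'_nt · A_b · n = 432.7 × 113.1 × 3 / 1000 = 146.8 kN.
Design strength φR_n = 0.75 × 146.8 = 110 kN.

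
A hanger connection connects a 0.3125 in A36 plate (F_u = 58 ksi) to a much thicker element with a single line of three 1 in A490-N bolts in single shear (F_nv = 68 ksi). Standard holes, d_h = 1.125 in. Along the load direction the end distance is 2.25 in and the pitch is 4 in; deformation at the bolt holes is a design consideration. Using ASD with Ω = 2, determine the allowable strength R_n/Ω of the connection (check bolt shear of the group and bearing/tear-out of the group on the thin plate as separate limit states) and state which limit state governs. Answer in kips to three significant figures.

Bolt shear: A_b = π·1²/4 = 0.7854 in²; R_n = 68 × 0.7854 × 3 × 1 = 160.2 kips → 160.2 / 2 = 80.1 kips.
Bearing (1.2 l_c t F_u ≤ 2.4 d t F_u): upper limit = 2.4·1·0.3125·58 = 43.5 kips.
  Edge l_c = 2.25 − 1.125/2 = 1.688 → r_n = 36.7 kips; interior l_c = 4 − 1.125 = 2.875 → r_n = 43.5 kips.
  R_n,bearing = 1·36.7 + 2·43.5 = 123.7 kips → 123.7 / 2 = 61.9 kips.
Bearing governs: 61.9 kips.

61.9 kips (bearing governs)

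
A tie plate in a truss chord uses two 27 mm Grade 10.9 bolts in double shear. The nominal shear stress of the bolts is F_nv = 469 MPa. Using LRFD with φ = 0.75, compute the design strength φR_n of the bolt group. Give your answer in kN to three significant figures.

A_b = π × 27² / 4 = 572.6 mm².
R_n = F_nv · A_b · n · n_s = 469 × 572.6 × 2 × 2 / 1000 = 1074 kN.
Design strength φR_n = 0.75 × 1074 = 806 kN.

806 kN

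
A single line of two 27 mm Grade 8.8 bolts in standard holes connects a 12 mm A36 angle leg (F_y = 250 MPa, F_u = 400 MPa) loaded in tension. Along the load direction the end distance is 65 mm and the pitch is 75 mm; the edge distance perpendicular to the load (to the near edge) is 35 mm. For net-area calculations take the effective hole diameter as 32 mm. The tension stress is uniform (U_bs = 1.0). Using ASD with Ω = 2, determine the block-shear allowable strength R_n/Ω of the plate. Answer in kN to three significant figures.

Shear plane L_v = 65 + 1·75 = 140 mm; A_gv = 140 × 12 = 1680 mm².
A_nv = (140 − 1.5·32) × 12 = 1104 mm².
A_nt = (35 − 0.5·32) × 12 = 228 mm².
0.6 F_u A_nv = 265 kN; 0.6 F_y A_gv = 252 kN → shear yielding governs the shear term.
R_n = 252 + 1.0 × 400 × 228 / 1000 = 343.2 kN.
Allowable strength R_n/Ω = 343.2 / 2 = 172 kN.

172 kN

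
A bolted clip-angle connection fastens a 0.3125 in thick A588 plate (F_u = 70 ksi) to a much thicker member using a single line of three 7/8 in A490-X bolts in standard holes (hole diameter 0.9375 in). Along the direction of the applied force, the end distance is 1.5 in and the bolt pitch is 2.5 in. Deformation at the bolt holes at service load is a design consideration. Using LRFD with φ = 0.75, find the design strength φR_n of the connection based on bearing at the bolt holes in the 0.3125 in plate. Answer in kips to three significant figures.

81.8 kips

Per bolt r_n = 1.2 l_c t F_u ≤ 2.4 d t F_u; upper limit = 2.4 × 0.875 × 0.3125 × 70 = 45.94 kips.
Edge bolt: l_c = 1.5 − 0.9375/2 = 1.031 in → 1.2 × 1.031 × 0.3125 × 70 = 27.07 → r_n = 27.07 kips.
Interior bolts: l_c = 2.5 − 0.9375 = 1.562 in → 1.2 × 1.562 × 0.3125 × 70 = 41.02 → r_n = 41.02 kips.
R_n = 1 × 27.07 + 2 × 41.02 = 109.1 kips.
Design strength φR_n = 0.75 × 109.1 = 81.8 kips.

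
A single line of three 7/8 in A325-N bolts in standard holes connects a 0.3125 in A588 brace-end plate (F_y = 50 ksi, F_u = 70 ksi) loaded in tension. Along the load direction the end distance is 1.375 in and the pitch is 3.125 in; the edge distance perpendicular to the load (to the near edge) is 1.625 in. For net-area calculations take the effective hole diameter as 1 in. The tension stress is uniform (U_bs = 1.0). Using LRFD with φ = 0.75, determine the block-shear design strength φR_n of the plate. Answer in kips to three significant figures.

68.9 kips

Shear plane L_v = 1.375 + 2·3.125 = 7.625 in; A_gv = 7.625 × 0.3125 = 2.383 in².
A_nv = (7.625 − 2.5·1) × 0.3125 = 1.602 in².
A_nt = (1.625 − 0.5·1) × 0.3125 = 0.3516 in².
0.6 F_u A_nv = 67.27 kips; 0.6 F_y A_gv = 71.48 kips → shear rupture governs the shear term.
R_n = 67.27 + 1.0 × 70 × 0.3516 = 91.88 kips.
Design strength φR_n = 0.75 × 91.88 = 68.9 kips.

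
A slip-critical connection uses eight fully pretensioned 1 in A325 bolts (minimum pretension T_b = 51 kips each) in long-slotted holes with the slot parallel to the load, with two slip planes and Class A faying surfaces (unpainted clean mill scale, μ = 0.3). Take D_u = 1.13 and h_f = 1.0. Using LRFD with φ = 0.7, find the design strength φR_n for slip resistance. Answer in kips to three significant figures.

194 kips

R_n = μ · D_u · h_f · T_b · n_s · n_b = 0.3 × 1.13 × 1.0 × 51 × 2 × 8 = 276.6 kips.
Design strength φR_n = 0.7 × 276.6 = 194 kips.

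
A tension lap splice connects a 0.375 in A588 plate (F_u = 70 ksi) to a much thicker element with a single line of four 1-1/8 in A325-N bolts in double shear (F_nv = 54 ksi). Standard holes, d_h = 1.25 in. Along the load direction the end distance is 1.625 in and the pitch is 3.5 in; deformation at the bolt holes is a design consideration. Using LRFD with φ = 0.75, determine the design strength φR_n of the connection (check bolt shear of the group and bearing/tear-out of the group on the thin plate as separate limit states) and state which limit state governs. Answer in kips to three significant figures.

183 kips (bearing governs)

Bolt shear: A_b = π·1.125²/4 = 0.994 in²; R_n = 54 × 0.994 × 4 × 2 = 429.4 kips → 0.75 × 429.4 = 322 kips.
Bearing (1.2 l_c t F_u ≤ 2.4 d t F_u): upper limit = 2.4·1.125·0.375·70 = 70.88 kips.
  Edge l_c = 1.625 − 1.25/2 = 1 → r_n = 31.5 kips; interior l_c = 3.5 − 1.25 = 2.25 → r_n = 70.88 kips.
  R_n,bearing = 1·31.5 + 3·70.88 = 244.1 kips → 0.75 × 244.1 = 183 kips.
Bearing governs: 183 kips.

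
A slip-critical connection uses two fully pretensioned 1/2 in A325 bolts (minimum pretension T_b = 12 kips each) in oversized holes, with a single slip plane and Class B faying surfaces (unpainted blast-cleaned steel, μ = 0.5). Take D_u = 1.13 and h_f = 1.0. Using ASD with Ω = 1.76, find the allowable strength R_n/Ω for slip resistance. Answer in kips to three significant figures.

7.7 kips

R_n = μ · D_u · h_f · T_b · n_s · n_b = 0.5 × 1.13 × 1.0 × 12 × 1 × 2 = 13.56 kips.
Allowable strength R_n/Ω = 13.56 / 1.76 = 7.7 kips.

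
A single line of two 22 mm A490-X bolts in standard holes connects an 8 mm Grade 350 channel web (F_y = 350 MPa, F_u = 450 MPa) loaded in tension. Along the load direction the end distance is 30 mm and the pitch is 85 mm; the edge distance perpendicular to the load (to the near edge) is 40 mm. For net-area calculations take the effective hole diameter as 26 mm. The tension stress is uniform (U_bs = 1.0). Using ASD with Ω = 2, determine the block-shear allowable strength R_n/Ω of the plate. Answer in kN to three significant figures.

Shear plane L_v = 30 + 1·85 = 115 mm; A_gv = 115 × 8 = 920 mm².
A_nv = (115 − 1.5·26) × 8 = 608 mm².
A_nt = (40 − 0.5·26) × 8 = 216 mm².
0.6 F_u A_nv = 164.2 kN; 0.6 F_y A_gv = 193.2 kN → shear rupture governs the shear term.
R_n = 164.2 + 1.0 × 450 × 216 / 1000 = 261.4 kN.
Allowable strength R_n/Ω = 261.4 / 2 = 131 kN.

131 kN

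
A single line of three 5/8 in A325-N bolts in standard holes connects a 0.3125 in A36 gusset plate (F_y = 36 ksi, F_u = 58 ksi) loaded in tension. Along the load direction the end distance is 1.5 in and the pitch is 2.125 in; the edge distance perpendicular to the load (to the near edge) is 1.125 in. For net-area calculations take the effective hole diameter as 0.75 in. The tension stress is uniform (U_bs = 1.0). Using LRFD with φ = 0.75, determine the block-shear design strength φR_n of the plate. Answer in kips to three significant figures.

Shear plane L_v = 1.5 + 2·2.125 = 5.75 in; A_gv = 5.75 × 0.3125 = 1.797 in².
A_nv = (5.75 − 2.5·0.75) × 0.3125 = 1.211 in².
A_nt = (1.125 − 0.5·0.75) × 0.3125 = 0.2344 in².
0.6 F_u A_nv = 42.14 kips; 0.6 F_y A_gv = 38.81 kips → shear yielding governs the shear term.
R_n = 38.81 + 1.0 × 58 × 0.2344 = 52.41 kips.
Design strength φR_n = 0.75 × 52.41 = 39.3 kips.

39.3 kips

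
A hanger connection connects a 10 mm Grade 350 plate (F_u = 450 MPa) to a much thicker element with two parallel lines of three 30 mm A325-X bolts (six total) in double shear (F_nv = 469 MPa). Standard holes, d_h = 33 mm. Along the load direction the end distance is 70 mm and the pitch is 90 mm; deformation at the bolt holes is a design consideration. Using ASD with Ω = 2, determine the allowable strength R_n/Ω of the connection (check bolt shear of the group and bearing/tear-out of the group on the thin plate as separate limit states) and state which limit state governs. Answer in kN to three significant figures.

Bolt shear: A_b = π·30²/4 = 706.9 mm²; R_n = 469 × 706.9 × 6 × 2 / 1000 = 3978 kN → 3978 / 2 = 1990 kN.
Bearing (1.2 l_c t F_u ≤ 2.4 d t F_u): upper limit = 2.4·30·10·450 / 1000 = 324 kN.
  Edge l_c = 70 − 33/2 = 53.5 → r_n = 288.9 kN; interior l_c = 90 − 33 = 57 → r_n = 307.8 kN.
  R_n,bearing = 2·288.9 + 4·307.8 = 1809 kN → 1809 / 2 = 904 kN.
Bearing governs: 904 kN.

904 kN (bearing governs)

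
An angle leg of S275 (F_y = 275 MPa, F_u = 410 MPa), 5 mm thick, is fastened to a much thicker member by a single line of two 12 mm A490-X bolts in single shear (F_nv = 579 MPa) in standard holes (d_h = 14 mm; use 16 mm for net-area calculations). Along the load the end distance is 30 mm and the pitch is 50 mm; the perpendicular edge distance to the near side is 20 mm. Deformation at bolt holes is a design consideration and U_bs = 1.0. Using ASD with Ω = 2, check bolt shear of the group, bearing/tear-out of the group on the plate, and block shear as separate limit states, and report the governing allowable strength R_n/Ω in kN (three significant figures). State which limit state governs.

45.3 kN (block shear governs)

Bolt shear: A_b = π·12²/4 = 113.1 mm²; R_n = 579 × 113.1 × 2 × 1 / 1000 = 131 kN → 131 / 2 = 65.5 kN.
Bearing: edge l_c = 23, r_n = 56.58 kN; interior l_c = 36, r_n = 59.04 kN; R_n = 56.58 + 1·59.04 = 115.6 kN → 57.8 kN.
Block shear: A_gv = 400, A_nv = 280, A_nt = 60 mm²; R_n = min(0.6F_uA_nv, 0.6F_yA_gv) + U_bs·F_u·A_nt = 90.6 kN → 45.3 kN.
Block shear governs: 45.3 kN.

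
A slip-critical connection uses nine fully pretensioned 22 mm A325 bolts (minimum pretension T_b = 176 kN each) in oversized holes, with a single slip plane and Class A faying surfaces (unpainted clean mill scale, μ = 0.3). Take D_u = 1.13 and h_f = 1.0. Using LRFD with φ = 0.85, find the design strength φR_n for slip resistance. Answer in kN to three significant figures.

R_n = μ · D_u · h_f · T_b · n_s · n_b = 0.3 × 1.13 × 1.0 × 176 × 1 × 9 = 537 kN.
Design strength φR_n = 0.85 × 537 = 456 kN.

456 kN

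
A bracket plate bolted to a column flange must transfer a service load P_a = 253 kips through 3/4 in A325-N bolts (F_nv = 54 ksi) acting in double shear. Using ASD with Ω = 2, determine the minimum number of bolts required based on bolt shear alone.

11 bolts

A_b = π·0.75²/4 = 0.4418 in².
Per-bolt allowable strength R_n/Ω = 54 × 0.4418 × 2 / 2 = 23.86 kips.
n ≥ 253 / 23.86 = 10.61 → use 11 bolts.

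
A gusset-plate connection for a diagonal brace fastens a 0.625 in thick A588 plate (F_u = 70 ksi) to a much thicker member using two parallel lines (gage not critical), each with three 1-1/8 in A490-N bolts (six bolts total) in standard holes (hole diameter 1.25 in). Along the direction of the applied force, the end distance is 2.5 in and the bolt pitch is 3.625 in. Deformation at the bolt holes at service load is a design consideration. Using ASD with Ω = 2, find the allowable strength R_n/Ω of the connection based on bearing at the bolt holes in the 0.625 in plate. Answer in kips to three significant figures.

335 kips

Per bolt r_n = 1.2 l_c t F_u ≤ 2.4 d t F_u; upper limit = 2.4 × 1.125 × 0.625 × 70 = 118.1 kips.
Edge bolt: l_c = 2.5 − 1.25/2 = 1.875 in → 1.2 × 1.875 × 0.625 × 70 = 98.44 → r_n = 98.44 kips.
Interior bolts: l_c = 3.625 − 1.25 = 2.375 in → 1.2 × 2.375 × 0.625 × 70 = 124.7 → r_n = 118.1 kips.
R_n = 2 × 98.44 + 4 × 118.1 = 669.4 kips.
Allowable strength R_n/Ω = 669.4 / 2 = 335 kips.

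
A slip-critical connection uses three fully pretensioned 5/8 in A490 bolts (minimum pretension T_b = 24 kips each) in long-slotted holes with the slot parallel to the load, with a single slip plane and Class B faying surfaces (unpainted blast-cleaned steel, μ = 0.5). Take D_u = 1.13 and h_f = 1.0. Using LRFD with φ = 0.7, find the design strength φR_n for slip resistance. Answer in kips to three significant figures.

R_n = μ · D_u · h_f · T_b · n_s · n_b = 0.5 × 1.13 × 1.0 × 24 × 1 × 3 = 40.68 kips.
Design strength φR_n = 0.7 × 40.68 = 28.5 kips.

28.5 kips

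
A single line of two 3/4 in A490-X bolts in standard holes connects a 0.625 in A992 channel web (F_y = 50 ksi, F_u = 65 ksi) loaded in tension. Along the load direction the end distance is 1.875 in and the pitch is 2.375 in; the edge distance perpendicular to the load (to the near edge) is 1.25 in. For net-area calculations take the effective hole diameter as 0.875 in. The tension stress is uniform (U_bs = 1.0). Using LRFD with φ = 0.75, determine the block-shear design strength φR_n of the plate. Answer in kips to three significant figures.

Shear plane L_v = 1.875 + 1·2.375 = 4.25 in; A_gv = 4.25 × 0.625 = 2.656 in².
A_nv = (4.25 − 1.5·0.875) × 0.625 = 1.836 in².
A_nt = (1.25 − 0.5·0.875) × 0.625 = 0.5078 in².
0.6 F_u A_nv = 71.6 kips; 0.6 F_y A_gv = 79.69 kips → shear rupture governs the shear term.
R_n = 71.6 + 1.0 × 65 × 0.5078 = 104.6 kips.
Design strength φR_n = 0.75 × 104.6 = 78.5 kips.

78.5 kips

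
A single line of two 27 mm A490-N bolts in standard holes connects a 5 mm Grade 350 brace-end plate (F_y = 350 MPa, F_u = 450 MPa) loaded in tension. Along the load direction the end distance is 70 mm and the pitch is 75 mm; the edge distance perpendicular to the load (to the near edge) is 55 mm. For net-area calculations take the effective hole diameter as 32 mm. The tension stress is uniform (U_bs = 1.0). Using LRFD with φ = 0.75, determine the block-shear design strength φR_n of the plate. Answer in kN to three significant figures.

164 kN

Shear plane L_v = 70 + 1·75 = 145 mm; A_gv = 145 × 5 = 725 mm².
A_nv = (145 − 1.5·32) × 5 = 485 mm².
A_nt = (55 − 0.5·32) × 5 = 195 mm².
0.6 F_u A_nv = 130.9 kN; 0.6 F_y A_gv = 152.2 kN → shear rupture governs the shear term.
R_n = 130.9 + 1.0 × 450 × 195 / 1000 = 218.7 kN.
Design strength φR_n = 0.75 × 218.7 = 164 kN.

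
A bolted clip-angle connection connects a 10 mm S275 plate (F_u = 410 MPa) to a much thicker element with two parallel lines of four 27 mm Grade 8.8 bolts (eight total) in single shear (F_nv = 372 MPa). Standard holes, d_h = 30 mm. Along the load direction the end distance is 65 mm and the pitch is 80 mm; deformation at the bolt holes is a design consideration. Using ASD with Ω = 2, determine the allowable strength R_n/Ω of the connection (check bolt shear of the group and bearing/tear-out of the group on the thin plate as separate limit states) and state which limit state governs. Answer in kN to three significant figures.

852 kN (bolt shear governs)

Bolt shear: A_b = π·27²/4 = 572.6 mm²; R_n = 372 × 572.6 × 8 × 1 / 1000 = 1704 kN → 1704 / 2 = 852 kN.
Bearing (1.2 l_c t F_u ≤ 2.4 d t F_u): upper limit = 2.4·27·10·410 / 1000 = 265.7 kN.
  Edge l_c = 65 − 30/2 = 50 → r_n = 246 kN; interior l_c = 80 − 30 = 50 → r_n = 246 kN.
  R_n,bearing = 2·246 + 6·246 = 1968 kN → 1968 / 2 = 984 kN.
Bolt shear governs: 852 kN.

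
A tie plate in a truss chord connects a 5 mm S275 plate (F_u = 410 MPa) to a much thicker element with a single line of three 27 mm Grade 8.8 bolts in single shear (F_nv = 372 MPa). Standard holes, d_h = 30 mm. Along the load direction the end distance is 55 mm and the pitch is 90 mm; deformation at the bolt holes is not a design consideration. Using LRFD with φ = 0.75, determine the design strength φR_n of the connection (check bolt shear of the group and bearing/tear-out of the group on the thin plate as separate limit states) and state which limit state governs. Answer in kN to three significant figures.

Bolt shear: A_b = π·27²/4 = 572.6 mm²; R_n = 372 × 572.6 × 3 × 1 / 1000 = 639 kN → 0.75 × 639 = 479 kN.
Bearing (1.5 l_c t F_u ≤ 3.0 d t F_u): upper limit = 3.0·27·5·410 / 1000 = 166.1 kN.
  Edge l_c = 55 − 30/2 = 40 → r_n = 123 kN; interior l_c = 90 − 30 = 60 → r_n = 166.1 kN.
  R_n,bearing = 1·123 + 2·166.1 = 455.1 kN → 0.75 × 455.1 = 341 kN.
Bearing governs: 341 kN.

341 kN (bearing governs)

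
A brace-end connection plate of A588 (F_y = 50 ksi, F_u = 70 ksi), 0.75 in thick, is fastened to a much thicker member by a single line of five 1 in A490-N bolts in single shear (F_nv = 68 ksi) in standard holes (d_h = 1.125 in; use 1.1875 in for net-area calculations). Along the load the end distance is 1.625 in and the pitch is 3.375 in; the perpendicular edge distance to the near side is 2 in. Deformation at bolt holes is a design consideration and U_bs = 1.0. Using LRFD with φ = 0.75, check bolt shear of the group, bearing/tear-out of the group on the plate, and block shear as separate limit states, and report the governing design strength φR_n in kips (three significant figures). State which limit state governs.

200 kips (bolt shear governs)

Bolt shear: A_b = π·1²/4 = 0.7854 in²; R_n = 68 × 0.7854 × 5 × 1 = 267 kips → 0.75 × 267 = 200 kips.
Bearing: edge l_c = 1.062, r_n = 66.94 kips; interior l_c = 2.25, r_n = 126 kips; R_n = 66.94 + 4·126 = 570.9 kips → 428 kips.
Block shear: A_gv = 11.34, A_nv = 7.336, A_nt = 1.055 in²; R_n = min(0.6F_uA_nv, 0.6F_yA_gv) + U_bs·F_u·A_nt = 381.9 kips → 286 kips.
Bolt shear governs: 200 kips.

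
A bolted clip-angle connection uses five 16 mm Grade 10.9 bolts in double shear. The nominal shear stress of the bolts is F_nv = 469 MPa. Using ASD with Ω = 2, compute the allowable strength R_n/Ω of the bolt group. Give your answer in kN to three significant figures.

471 kN

A_b = π × 16² / 4 = 201.1 mm².
R_n = F_nv · A_b · n · n_s = 469 × 201.1 × 5 × 2 / 1000 = 943 kN.
Allowable strength R_n/Ω = 943 / 2 = 471 kN.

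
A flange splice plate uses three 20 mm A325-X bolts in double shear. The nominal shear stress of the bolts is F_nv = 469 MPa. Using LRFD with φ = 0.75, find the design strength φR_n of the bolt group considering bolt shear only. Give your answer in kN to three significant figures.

663 kN

A_b = π × 20² / 4 = 314.2 mm².
R_n = F_nv · A_b · n · n_s = 469 × 314.2 × 3 × 2 / 1000 = 884 kN.
Design strength φR_n = 0.75 × 884 = 663 kN.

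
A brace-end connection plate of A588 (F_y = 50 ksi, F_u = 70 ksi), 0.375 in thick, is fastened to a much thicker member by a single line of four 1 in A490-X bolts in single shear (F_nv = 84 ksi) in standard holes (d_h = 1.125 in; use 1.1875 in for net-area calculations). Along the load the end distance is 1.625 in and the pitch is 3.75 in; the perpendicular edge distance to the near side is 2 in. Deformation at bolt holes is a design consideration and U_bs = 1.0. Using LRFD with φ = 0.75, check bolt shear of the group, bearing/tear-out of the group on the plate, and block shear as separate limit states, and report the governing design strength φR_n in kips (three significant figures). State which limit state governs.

Bolt shear: A_b = π·1²/4 = 0.7854 in²; R_n = 84 × 0.7854 × 4 × 1 = 263.9 kips → 0.75 × 263.9 = 198 kips.
Bearing: edge l_c = 1.062, r_n = 33.47 kips; interior l_c = 2.625, r_n = 63 kips; R_n = 33.47 + 3·63 = 222.5 kips → 167 kips.
Block shear: A_gv = 4.828, A_nv = 3.27, A_nt = 0.5273 in²; R_n = min(0.6F_uA_nv, 0.6F_yA_gv) + U_bs·F_u·A_nt = 174.2 kips → 131 kips.
Block shear governs: 131 kips.

131 kips (block shear governs)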